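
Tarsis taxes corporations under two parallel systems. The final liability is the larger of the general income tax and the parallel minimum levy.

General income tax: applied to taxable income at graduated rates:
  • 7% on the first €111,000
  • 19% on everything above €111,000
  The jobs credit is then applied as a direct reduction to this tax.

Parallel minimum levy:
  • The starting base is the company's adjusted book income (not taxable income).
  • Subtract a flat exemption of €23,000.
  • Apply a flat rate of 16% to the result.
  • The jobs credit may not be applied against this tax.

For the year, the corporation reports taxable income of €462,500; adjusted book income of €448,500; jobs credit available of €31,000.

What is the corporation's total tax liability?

General income tax:
  €111,000 × 7% = €7,770
  €351,500 × 19% = €66,785
  → €74,555
  Less jobs credit €31,000 → €43,555

Parallel minimum levy:
  Base (adjusted book income): €448,500
  Less exemption €23,000 → base €425,500
  €425,500 × 16% = €68,080

€68,080 > €43,555, so the parallel minimum levy is the binding amount.

€68,080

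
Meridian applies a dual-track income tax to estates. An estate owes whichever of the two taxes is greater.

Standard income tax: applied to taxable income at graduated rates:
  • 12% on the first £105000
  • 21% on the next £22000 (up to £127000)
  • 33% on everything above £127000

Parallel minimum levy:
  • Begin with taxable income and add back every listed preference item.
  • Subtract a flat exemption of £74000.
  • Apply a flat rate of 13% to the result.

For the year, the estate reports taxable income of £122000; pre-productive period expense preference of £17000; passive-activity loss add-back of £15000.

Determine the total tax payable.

Standard income tax:
  £105000 × 12% = £12600
  £17000 × 21% = £3570
  → £16170

Parallel minimum levy:
  Adjusted income: £122000 + £17000 + £15000 = £154000
  Less exemption £74000 → base £80000
  £80000 × 13% = £10400

£16170 > £10400, so the standard income tax governs.

£16170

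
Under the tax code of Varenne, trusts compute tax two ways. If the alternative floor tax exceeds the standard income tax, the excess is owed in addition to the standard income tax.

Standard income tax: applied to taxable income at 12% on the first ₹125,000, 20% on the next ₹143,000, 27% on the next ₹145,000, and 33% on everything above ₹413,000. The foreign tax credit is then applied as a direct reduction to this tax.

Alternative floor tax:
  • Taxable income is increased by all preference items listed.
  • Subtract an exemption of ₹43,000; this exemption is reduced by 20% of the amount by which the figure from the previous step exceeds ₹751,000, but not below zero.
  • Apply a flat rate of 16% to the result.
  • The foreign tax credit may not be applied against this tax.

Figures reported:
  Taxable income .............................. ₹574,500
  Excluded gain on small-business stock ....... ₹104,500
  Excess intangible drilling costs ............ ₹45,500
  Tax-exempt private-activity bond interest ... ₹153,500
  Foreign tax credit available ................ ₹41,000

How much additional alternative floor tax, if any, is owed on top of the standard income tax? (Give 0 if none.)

Standard income tax:
  ₹125,000 × 12% = ₹15,000
  ₹143,000 × 20% = ₹28,600
  ₹145,000 × 27% = ₹39,150
  ₹161,500 × 33% = ₹53,295
  → ₹136,045
  Less foreign tax credit ₹41,000 → ₹95,045

Alternative floor tax:
  Adjusted income: ₹574,500 + ₹104,500 + ₹45,500 + ₹153,500 = ₹878,000
  Exemption: ₹43,000 − 20% × (₹878,000 − ₹751,000) = ₹43,000 − ₹25,400 = ₹17,600
  Base: ₹878,000 − ₹17,600 = ₹860,400
  ₹860,400 × 16% = ₹137,664

Excess of alternative floor tax over standard income tax: ₹137,664 − ₹95,045 = ₹42,619.

₹42,619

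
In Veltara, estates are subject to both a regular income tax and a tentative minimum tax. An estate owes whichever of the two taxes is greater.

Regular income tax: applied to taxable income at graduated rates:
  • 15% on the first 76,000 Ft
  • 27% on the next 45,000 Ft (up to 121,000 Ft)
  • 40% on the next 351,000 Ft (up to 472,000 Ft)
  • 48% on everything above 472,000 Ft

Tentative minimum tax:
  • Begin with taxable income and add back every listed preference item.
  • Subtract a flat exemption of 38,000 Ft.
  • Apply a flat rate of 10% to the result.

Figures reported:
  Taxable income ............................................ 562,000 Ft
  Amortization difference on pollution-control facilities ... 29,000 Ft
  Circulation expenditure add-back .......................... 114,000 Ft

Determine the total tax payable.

Tentative minimum tax:
  Adjusted income: 562,000 Ft + 29,000 Ft + 114,000 Ft = 705,000 Ft
  Less exemption 38,000 Ft → base 667,000 Ft
  667,000 Ft × 10% = 66,700 Ft

Regular income tax:
  76,000 Ft × 15% = 11,400 Ft
  45,000 Ft × 27% = 12,150 Ft
  351,000 Ft × 40% = 140,400 Ft
  90,000 Ft × 48% = 43,200 Ft
  → 207,150 Ft

207,150 Ft > 66,700 Ft, so the regular income tax governs.

207,150 Ft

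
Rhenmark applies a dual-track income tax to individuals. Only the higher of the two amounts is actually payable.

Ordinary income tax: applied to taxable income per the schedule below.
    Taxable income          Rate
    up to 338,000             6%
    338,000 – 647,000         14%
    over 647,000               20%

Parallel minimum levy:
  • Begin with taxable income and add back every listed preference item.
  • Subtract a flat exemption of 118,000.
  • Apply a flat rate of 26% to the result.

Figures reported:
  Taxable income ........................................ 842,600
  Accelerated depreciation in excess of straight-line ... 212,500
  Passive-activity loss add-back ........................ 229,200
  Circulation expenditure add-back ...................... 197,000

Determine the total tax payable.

Ordinary income tax:
  338,000 × 6% = 20,280
  309,000 × 14% = 43,260
  195,600 × 20% = 39,120
  → 102,660

Parallel minimum levy:
  Adjusted income: 842,600 + 212,500 + 229,200 + 197,000 = 1,481,300
  Less exemption 118,000 → base 1,363,300
  1,363,300 × 26% = 354,458

354,458 > 102,660, so the parallel minimum levy is the binding amount.

354,458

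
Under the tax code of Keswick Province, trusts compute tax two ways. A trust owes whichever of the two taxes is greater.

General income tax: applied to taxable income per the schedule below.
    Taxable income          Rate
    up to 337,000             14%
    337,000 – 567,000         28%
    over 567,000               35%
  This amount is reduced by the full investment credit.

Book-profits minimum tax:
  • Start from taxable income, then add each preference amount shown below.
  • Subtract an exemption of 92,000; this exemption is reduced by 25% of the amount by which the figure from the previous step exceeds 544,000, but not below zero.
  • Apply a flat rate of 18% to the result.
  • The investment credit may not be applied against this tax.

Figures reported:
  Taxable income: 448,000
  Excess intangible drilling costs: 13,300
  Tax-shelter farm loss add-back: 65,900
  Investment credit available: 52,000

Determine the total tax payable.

78,336

Book-profits minimum tax:
  Adjusted income: 448,000 + 13,300 + 65,900 = 527,200
  Exemption: 527,200 ≤ 544,000, so full 92,000 applies
  Base: 527,200 − 92,000 = 435,200
  435,200 × 18% = 78,336

General income tax:
  337,000 × 14% = 47,180
  111,000 × 28% = 31,080
  → 78,260
  Less investment credit 52,000 → 26,260

78,336 > 26,260, so the book-profits minimum tax is the binding amount.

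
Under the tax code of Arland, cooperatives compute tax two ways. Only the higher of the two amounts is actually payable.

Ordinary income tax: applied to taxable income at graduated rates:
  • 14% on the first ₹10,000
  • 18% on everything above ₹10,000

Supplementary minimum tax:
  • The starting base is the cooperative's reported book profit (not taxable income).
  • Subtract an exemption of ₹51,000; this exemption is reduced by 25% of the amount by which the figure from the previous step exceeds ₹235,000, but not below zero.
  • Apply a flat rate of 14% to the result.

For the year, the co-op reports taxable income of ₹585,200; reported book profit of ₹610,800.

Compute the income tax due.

₹104,936

Supplementary minimum tax:
  Base (reported book profit): ₹610,800
  Exemption: 25% × (₹610,800 − ₹235,000) = ₹93,950 ≥ ₹51,000, so the exemption is fully phased out
  Base: ₹610,800 − ₹0 = ₹610,800
  ₹610,800 × 14% = ₹85,512

Ordinary income tax:
  ₹10,000 × 14% = ₹1,400
  ₹575,200 × 18% = ₹103,536
  → ₹104,936

₹104,936 > ₹85,512, so the ordinary income tax governs.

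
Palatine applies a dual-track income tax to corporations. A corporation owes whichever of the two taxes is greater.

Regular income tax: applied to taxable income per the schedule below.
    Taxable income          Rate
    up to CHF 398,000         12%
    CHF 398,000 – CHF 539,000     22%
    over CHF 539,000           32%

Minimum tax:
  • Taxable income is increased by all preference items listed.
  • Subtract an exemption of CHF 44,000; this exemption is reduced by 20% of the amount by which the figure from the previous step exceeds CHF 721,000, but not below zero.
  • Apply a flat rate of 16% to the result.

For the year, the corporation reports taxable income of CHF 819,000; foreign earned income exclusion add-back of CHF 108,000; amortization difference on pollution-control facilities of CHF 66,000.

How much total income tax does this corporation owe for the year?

CHF 168,380

Minimum tax:
  Adjusted income: CHF 819,000 + CHF 108,000 + CHF 66,000 = CHF 993,000
  Exemption: 20% × (CHF 993,000 − CHF 721,000) = CHF 54,400 ≥ CHF 44,000, so the exemption is fully phased out
  Base: CHF 993,000 − CHF 0 = CHF 993,000
  CHF 993,000 × 16% = CHF 158,880

Regular income tax:
  CHF 398,000 × 12% = CHF 47,760
  CHF 141,000 × 22% = CHF 31,020
  CHF 280,000 × 32% = CHF 89,600
  → CHF 168,380

CHF 168,380 > CHF 158,880, so the regular income tax governs.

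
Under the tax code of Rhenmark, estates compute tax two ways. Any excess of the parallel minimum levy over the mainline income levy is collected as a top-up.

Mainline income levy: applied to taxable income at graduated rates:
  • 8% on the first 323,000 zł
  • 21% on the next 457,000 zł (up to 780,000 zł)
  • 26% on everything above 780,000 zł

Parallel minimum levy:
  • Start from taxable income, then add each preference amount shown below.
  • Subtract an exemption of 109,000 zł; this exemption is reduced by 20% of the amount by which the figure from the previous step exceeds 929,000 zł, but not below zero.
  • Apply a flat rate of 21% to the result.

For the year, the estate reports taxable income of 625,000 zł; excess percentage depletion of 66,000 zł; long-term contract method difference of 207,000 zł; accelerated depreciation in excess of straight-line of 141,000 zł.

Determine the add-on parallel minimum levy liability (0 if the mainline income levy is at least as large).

Mainline income levy:
  323,000 zł × 8% = 25,840 zł
  302,000 zł × 21% = 63,420 zł
  → 89,260 zł

Parallel minimum levy:
  Adjusted income: 625,000 zł + 66,000 zł + 207,000 zł + 141,000 zł = 1,039,000 zł
  Exemption: 109,000 zł − 20% × (1,039,000 zł − 929,000 zł) = 109,000 zł − 22,000 zł = 87,000 zł
  Base: 1,039,000 zł − 87,000 zł = 952,000 zł
  952,000 zł × 21% = 199,920 zł

Excess of parallel minimum levy over mainline income levy: 199,920 zł − 89,260 zł = 110,660 zł.

110,660 zł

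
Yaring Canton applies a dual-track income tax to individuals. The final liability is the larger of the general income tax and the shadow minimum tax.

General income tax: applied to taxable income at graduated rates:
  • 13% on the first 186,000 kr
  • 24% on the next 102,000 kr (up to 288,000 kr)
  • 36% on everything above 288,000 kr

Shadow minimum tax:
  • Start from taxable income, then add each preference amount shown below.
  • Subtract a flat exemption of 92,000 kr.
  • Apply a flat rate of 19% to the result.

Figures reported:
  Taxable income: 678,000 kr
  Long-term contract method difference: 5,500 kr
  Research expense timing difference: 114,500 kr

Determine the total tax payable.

189,060 kr

General income tax:
  186,000 kr × 13% = 24,180 kr
  102,000 kr × 24% = 24,480 kr
  390,000 kr × 36% = 140,400 kr
  → 189,060 kr

Shadow minimum tax:
  Adjusted income: 678,000 kr + 5,500 kr + 114,500 kr = 798,000 kr
  Less exemption 92,000 kr → base 706,000 kr
  706,000 kr × 19% = 134,140 kr

189,060 kr > 134,140 kr, so the general income tax governs.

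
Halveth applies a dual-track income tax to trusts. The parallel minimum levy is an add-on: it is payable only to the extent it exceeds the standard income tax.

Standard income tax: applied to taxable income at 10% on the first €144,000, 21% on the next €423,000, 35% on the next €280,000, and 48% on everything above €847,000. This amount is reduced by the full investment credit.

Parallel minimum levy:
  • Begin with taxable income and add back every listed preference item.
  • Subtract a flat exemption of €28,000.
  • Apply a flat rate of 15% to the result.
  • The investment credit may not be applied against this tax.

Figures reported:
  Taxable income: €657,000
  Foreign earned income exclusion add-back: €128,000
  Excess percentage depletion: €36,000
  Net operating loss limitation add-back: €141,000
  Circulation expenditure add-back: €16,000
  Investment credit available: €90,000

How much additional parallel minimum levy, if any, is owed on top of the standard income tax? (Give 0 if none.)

€97,770

Parallel minimum levy:
  Adjusted income: €657,000 + €128,000 + €36,000 + €141,000 + €16,000 = €978,000
  Less exemption €28,000 → base €950,000
  €950,000 × 15% = €142,500

Standard income tax:
  €144,000 × 10% = €14,400
  €423,000 × 21% = €88,830
  €90,000 × 35% = €31,500
  → €134,730
  Less investment credit €90,000 → €44,730

Excess of parallel minimum levy over standard income tax: €142,500 − €44,730 = €97,770.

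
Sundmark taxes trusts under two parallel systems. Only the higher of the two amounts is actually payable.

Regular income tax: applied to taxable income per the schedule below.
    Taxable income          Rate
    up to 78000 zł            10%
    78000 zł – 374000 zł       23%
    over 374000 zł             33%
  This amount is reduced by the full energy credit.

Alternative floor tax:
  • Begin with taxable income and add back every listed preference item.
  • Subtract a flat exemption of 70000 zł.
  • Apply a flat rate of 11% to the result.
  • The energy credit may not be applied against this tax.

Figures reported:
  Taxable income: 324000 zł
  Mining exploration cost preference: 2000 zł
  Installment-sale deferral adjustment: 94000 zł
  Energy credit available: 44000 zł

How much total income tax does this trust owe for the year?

Regular income tax:
  78000 zł × 10% = 7800 zł
  246000 zł × 23% = 56580 zł
  → 64380 zł
  Less energy credit 44000 zł → 20380 zł

Alternative floor tax:
  Adjusted income: 324000 zł + 2000 zł + 94000 zł = 420000 zł
  Less exemption 70000 zł → base 350000 zł
  350000 zł × 11% = 38500 zł

38500 zł > 20380 zł, so the alternative floor tax is the binding amount.

38500 zł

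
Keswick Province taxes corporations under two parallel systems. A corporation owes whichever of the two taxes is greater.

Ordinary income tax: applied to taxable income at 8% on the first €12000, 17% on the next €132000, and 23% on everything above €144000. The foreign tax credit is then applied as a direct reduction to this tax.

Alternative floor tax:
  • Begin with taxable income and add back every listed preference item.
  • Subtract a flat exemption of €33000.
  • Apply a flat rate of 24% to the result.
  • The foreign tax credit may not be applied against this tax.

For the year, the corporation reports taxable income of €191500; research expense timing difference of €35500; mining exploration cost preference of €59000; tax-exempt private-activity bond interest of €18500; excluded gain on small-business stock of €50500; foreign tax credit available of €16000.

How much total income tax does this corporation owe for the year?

Alternative floor tax:
  Adjusted income: €191500 + €35500 + €59000 + €18500 + €50500 = €355000
  Less exemption €33000 → base €322000
  €322000 × 24% = €77280

Ordinary income tax:
  €12000 × 8% = €960
  €132000 × 17% = €22440
  €47500 × 23% = €10925
  → €34325
  Less foreign tax credit €16000 → €18325

€77280 > €18325, so the alternative floor tax is the binding amount.

€77280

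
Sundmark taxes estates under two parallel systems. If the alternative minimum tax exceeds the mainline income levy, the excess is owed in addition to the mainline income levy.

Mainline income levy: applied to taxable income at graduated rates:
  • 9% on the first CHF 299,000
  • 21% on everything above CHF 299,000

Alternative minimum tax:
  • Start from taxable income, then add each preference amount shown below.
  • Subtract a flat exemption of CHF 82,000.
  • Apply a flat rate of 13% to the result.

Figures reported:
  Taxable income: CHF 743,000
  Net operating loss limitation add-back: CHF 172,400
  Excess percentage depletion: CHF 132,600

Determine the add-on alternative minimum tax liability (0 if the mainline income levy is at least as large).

Alternative minimum tax:
  Adjusted income: CHF 743,000 + CHF 172,400 + CHF 132,600 = CHF 1,048,000
  Less exemption CHF 82,000 → base CHF 966,000
  CHF 966,000 × 13% = CHF 125,580

Mainline income levy:
  CHF 299,000 × 9% = CHF 26,910
  CHF 444,000 × 21% = CHF 93,240
  → CHF 120,150

Excess of alternative minimum tax over mainline income levy: CHF 125,580 − CHF 120,150 = CHF 5,430.

CHF 5,430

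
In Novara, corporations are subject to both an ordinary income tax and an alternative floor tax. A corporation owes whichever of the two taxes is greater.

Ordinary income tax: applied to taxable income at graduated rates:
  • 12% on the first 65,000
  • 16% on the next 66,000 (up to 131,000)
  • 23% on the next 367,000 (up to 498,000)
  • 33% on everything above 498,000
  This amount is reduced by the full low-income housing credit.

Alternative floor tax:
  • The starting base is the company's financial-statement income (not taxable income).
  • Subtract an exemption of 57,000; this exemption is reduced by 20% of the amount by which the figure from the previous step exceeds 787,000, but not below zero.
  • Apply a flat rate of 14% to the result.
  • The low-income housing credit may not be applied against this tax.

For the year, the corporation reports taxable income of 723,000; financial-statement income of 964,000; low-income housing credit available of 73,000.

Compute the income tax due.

131,936

Ordinary income tax:
  65,000 × 12% = 7,800
  66,000 × 16% = 10,560
  367,000 × 23% = 84,410
  225,000 × 33% = 74,250
  → 177,020
  Less low-income housing credit 73,000 → 104,020

Alternative floor tax:
  Base (financial-statement income): 964,000
  Exemption: 57,000 − 20% × (964,000 − 787,000) = 57,000 − 35,400 = 21,600
  Base: 964,000 − 21,600 = 942,400
  942,400 × 14% = 131,936

131,936 > 104,020, so the alternative floor tax is the binding amount.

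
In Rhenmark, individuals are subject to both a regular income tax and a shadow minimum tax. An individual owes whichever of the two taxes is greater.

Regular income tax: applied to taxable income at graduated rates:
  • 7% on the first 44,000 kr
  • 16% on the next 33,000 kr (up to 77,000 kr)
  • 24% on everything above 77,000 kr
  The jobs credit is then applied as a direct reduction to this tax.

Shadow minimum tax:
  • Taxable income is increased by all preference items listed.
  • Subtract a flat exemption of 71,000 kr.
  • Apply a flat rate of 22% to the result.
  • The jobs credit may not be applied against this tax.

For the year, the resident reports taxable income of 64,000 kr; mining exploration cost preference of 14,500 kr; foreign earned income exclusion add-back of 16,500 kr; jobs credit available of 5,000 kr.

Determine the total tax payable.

5,280 kr

Shadow minimum tax:
  Adjusted income: 64,000 kr + 14,500 kr + 16,500 kr = 95,000 kr
  Less exemption 71,000 kr → base 24,000 kr
  24,000 kr × 22% = 5,280 kr

Regular income tax:
  44,000 kr × 7% = 3,080 kr
  20,000 kr × 16% = 3,200 kr
  → 6,280 kr
  Less jobs credit 5,000 kr → 1,280 kr

5,280 kr > 1,280 kr, so the shadow minimum tax is the binding amount.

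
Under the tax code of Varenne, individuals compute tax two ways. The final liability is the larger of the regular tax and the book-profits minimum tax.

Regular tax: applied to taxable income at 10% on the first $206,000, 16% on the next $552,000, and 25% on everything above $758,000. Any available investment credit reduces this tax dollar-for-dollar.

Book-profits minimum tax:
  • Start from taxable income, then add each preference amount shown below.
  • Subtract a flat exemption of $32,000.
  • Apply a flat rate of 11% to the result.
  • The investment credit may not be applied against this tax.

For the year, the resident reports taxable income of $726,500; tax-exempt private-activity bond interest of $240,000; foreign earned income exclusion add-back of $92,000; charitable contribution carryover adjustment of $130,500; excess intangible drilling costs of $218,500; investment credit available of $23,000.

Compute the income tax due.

Regular tax:
  $206,000 × 10% = $20,600
  $520,500 × 16% = $83,280
  → $103,880
  Less investment credit $23,000 → $80,880

Book-profits minimum tax:
  Adjusted income: $726,500 + $240,000 + $92,000 + $130,500 + $218,500 = $1,407,500
  Less exemption $32,000 → base $1,375,500
  $1,375,500 × 11% = $151,305

$151,305 > $80,880, so the book-profits minimum tax is the binding amount.

$151,305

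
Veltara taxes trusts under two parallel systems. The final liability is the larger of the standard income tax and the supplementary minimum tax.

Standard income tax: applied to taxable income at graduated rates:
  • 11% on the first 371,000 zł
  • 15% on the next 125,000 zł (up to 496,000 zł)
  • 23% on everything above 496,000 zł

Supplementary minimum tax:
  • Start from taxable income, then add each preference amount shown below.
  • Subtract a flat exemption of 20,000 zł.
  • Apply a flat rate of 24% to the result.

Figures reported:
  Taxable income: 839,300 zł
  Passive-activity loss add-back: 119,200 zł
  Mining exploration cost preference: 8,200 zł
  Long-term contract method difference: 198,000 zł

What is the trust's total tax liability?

Standard income tax:
  371,000 zł × 11% = 40,810 zł
  125,000 zł × 15% = 18,750 zł
  343,300 zł × 23% = 78,959 zł
  → 138,519 zł

Supplementary minimum tax:
  Adjusted income: 839,300 zł + 119,200 zł + 8,200 zł + 198,000 zł = 1,164,700 zł
  Less exemption 20,000 zł → base 1,144,700 zł
  1,144,700 zł × 24% = 274,728 zł

274,728 zł > 138,519 zł, so the supplementary minimum tax is the binding amount.

274,728 zł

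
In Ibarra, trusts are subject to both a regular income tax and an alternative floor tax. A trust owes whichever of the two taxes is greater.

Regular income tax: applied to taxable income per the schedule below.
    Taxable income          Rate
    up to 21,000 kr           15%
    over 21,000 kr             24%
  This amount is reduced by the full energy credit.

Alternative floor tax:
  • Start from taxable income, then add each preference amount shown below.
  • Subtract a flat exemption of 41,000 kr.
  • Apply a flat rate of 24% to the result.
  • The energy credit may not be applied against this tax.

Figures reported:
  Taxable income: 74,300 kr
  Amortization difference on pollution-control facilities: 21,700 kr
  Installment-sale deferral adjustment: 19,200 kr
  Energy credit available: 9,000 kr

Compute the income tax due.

Alternative floor tax:
  Adjusted income: 74,300 kr + 21,700 kr + 19,200 kr = 115,200 kr
  Less exemption 41,000 kr → base 74,200 kr
  74,200 kr × 24% = 17,808 kr

Regular income tax:
  21,000 kr × 15% = 3,150 kr
  53,300 kr × 24% = 12,792 kr
  → 15,942 kr
  Less energy credit 9,000 kr → 6,942 kr

17,808 kr > 6,942 kr, so the alternative floor tax is the binding amount.

17,808 kr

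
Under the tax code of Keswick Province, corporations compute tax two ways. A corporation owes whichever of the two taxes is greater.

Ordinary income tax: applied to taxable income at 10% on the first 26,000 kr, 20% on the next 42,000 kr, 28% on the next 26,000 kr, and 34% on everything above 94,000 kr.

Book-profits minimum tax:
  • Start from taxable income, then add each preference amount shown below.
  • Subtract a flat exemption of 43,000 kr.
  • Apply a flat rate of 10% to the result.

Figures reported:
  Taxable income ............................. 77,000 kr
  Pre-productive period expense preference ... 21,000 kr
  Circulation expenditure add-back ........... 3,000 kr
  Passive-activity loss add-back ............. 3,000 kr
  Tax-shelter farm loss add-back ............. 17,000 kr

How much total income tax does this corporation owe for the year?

Ordinary income tax:
  26,000 kr × 10% = 2,600 kr
  42,000 kr × 20% = 8,400 kr
  9,000 kr × 28% = 2,520 kr
  → 13,520 kr

Book-profits minimum tax:
  Adjusted income: 77,000 kr + 21,000 kr + 3,000 kr + 3,000 kr + 17,000 kr = 121,000 kr
  Less exemption 43,000 kr → base 78,000 kr
  78,000 kr × 10% = 7,800 kr

13,520 kr > 7,800 kr, so the ordinary income tax governs.

13,520 kr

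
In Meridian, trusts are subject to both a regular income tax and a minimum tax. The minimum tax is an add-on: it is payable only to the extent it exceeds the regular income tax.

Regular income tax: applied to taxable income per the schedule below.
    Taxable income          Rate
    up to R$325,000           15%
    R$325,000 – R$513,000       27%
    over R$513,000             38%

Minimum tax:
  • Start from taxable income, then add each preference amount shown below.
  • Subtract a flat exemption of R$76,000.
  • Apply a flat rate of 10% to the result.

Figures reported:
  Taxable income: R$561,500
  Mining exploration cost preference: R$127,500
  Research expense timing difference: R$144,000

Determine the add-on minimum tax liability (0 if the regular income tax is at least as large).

Regular income tax:
  R$325,000 × 15% = R$48,750
  R$188,000 × 27% = R$50,760
  R$48,500 × 38% = R$18,430
  → R$117,940

Minimum tax:
  Adjusted income: R$561,500 + R$127,500 + R$144,000 = R$833,000
  Less exemption R$76,000 → base R$757,000
  R$757,000 × 10% = R$75,700

R$75,700 ≤ R$117,940, so no add-on is due.

R$0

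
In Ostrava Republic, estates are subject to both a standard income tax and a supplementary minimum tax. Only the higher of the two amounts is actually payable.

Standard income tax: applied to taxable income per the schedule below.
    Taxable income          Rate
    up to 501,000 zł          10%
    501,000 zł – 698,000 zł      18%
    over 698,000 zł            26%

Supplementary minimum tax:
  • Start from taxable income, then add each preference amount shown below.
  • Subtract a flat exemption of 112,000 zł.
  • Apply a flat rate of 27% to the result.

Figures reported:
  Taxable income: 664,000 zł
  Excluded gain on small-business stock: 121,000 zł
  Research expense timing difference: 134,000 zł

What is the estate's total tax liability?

Supplementary minimum tax:
  Adjusted income: 664,000 zł + 121,000 zł + 134,000 zł = 919,000 zł
  Less exemption 112,000 zł → base 807,000 zł
  807,000 zł × 27% = 217,890 zł

Standard income tax:
  501,000 zł × 10% = 50,100 zł
  163,000 zł × 18% = 29,340 zł
  → 79,440 zł

217,890 zł > 79,440 zł, so the supplementary minimum tax is the binding amount.

217,890 zł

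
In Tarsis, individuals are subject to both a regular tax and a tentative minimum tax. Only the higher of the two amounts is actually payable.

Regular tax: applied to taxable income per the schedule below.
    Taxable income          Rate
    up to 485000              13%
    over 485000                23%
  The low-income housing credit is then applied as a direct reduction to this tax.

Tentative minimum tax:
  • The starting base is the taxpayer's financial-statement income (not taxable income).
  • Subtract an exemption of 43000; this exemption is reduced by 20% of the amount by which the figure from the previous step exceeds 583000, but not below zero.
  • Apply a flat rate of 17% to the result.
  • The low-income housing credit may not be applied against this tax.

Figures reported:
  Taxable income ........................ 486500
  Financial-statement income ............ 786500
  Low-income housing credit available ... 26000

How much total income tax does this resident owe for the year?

Tentative minimum tax:
  Base (financial-statement income): 786500
  Exemption: 43000 − 20% × (786500 − 583000) = 43000 − 40700 = 2300
  Base: 786500 − 2300 = 784200
  784200 × 17% = 133314

Regular tax:
  485000 × 13% = 63050
  1500 × 23% = 345
  → 63395
  Less low-income housing credit 26000 → 37395

133314 > 37395, so the tentative minimum tax is the binding amount.

133314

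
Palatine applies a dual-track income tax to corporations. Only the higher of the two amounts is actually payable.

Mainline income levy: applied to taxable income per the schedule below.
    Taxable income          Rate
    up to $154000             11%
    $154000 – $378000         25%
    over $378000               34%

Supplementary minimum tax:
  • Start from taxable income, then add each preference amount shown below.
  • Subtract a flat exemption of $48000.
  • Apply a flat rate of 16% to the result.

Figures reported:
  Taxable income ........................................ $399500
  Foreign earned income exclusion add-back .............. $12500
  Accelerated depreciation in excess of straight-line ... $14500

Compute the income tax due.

$80250

Mainline income levy:
  $154000 × 11% = $16940
  $224000 × 25% = $56000
  $21500 × 34% = $7310
  → $80250

Supplementary minimum tax:
  Adjusted income: $399500 + $12500 + $14500 = $426500
  Less exemption $48000 → base $378500
  $378500 × 16% = $60560

$80250 > $60560, so the mainline income levy governs.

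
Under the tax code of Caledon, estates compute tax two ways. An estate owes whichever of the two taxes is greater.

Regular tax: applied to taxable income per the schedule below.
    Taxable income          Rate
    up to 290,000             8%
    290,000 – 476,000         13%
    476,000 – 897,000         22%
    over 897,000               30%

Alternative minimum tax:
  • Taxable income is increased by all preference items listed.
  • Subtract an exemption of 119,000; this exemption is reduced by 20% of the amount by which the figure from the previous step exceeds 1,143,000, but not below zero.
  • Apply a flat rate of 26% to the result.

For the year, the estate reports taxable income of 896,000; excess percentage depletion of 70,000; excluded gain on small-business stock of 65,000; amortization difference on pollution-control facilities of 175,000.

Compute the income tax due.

Regular tax:
  290,000 × 8% = 23,200
  186,000 × 13% = 24,180
  420,000 × 22% = 92,400
  → 139,780

Alternative minimum tax:
  Adjusted income: 896,000 + 70,000 + 65,000 + 175,000 = 1,206,000
  Exemption: 119,000 − 20% × (1,206,000 − 1,143,000) = 119,000 − 12,600 = 106,400
  Base: 1,206,000 − 106,400 = 1,099,600
  1,099,600 × 26% = 285,896

285,896 > 139,780, so the alternative minimum tax is the binding amount.

285,896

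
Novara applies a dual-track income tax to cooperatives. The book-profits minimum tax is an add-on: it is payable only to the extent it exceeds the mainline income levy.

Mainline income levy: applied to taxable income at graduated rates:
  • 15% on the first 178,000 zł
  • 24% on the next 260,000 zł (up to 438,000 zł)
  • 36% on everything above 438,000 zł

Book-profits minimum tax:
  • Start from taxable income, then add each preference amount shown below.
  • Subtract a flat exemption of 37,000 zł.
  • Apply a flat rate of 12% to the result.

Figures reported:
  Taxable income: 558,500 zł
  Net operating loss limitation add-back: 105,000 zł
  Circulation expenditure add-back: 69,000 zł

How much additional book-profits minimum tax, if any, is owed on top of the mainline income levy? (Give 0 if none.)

0 zł

Mainline income levy:
  178,000 zł × 15% = 26,700 zł
  260,000 zł × 24% = 62,400 zł
  120,500 zł × 36% = 43,380 zł
  → 132,480 zł

Book-profits minimum tax:
  Adjusted income: 558,500 zł + 105,000 zł + 69,000 zł = 732,500 zł
  Less exemption 37,000 zł → base 695,500 zł
  695,500 zł × 12% = 83,460 zł

83,460 zł ≤ 132,480 zł, so no add-on is due.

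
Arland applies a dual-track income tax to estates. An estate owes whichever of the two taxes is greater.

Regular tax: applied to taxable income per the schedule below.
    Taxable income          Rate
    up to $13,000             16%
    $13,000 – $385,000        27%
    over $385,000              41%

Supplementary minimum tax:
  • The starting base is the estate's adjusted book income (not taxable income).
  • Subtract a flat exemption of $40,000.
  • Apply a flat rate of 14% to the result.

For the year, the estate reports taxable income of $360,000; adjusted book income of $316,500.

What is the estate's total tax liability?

Regular tax:
  $13,000 × 16% = $2,080
  $347,000 × 27% = $93,690
  → $95,770

Supplementary minimum tax:
  Base (adjusted book income): $316,500
  Less exemption $40,000 → base $276,500
  $276,500 × 14% = $38,710

$95,770 > $38,710, so the regular tax governs.

$95,770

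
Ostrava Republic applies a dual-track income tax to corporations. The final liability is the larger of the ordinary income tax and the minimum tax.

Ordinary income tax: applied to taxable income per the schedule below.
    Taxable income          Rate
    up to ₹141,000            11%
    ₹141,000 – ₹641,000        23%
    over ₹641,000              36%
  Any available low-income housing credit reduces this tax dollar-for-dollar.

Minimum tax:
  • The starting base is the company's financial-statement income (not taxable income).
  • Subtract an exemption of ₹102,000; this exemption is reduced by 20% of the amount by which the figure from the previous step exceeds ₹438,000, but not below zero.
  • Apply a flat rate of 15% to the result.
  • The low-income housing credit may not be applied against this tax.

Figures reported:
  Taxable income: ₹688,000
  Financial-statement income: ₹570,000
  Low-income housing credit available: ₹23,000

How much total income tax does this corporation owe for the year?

Minimum tax:
  Base (financial-statement income): ₹570,000
  Exemption: ₹102,000 − 20% × (₹570,000 − ₹438,000) = ₹102,000 − ₹26,400 = ₹75,600
  Base: ₹570,000 − ₹75,600 = ₹494,400
  ₹494,400 × 15% = ₹74,160

Ordinary income tax:
  ₹141,000 × 11% = ₹15,510
  ₹500,000 × 23% = ₹115,000
  ₹47,000 × 36% = ₹16,920
  → ₹147,430
  Less low-income housing credit ₹23,000 → ₹124,430

₹124,430 > ₹74,160, so the ordinary income tax governs.

₹124,430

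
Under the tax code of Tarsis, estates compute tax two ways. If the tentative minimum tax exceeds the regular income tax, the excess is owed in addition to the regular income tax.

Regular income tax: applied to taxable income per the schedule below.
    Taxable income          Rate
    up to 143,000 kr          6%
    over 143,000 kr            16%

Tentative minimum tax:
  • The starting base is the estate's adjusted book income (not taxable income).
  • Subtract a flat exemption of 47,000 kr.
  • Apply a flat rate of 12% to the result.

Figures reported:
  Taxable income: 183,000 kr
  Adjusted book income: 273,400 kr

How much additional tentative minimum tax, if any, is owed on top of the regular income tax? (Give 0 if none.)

12,188 kr

Tentative minimum tax:
  Base (adjusted book income): 273,400 kr
  Less exemption 47,000 kr → base 226,400 kr
  226,400 kr × 12% = 27,168 kr

Regular income tax:
  143,000 kr × 6% = 8,580 kr
  40,000 kr × 16% = 6,400 kr
  → 14,980 kr

Excess of tentative minimum tax over regular income tax: 27,168 kr − 14,980 kr = 12,188 kr.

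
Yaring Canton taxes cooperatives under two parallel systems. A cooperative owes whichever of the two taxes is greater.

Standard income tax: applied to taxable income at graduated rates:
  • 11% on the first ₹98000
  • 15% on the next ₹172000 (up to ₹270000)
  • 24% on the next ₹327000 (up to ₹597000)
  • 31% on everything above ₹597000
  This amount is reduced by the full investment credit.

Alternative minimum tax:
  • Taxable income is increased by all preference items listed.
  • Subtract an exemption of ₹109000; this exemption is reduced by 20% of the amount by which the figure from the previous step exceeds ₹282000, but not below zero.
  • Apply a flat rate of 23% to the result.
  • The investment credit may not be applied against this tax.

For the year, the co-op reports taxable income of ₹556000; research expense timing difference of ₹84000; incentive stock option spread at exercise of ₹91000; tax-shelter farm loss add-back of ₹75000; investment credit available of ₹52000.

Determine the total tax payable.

Alternative minimum tax:
  Adjusted income: ₹556000 + ₹84000 + ₹91000 + ₹75000 = ₹806000
  Exemption: ₹109000 − 20% × (₹806000 − ₹282000) = ₹109000 − ₹104800 = ₹4200
  Base: ₹806000 − ₹4200 = ₹801800
  ₹801800 × 23% = ₹184414

Standard income tax:
  ₹98000 × 11% = ₹10780
  ₹172000 × 15% = ₹25800
  ₹286000 × 24% = ₹68640
  → ₹105220
  Less investment credit ₹52000 → ₹53220

₹184414 > ₹53220, so the alternative minimum tax is the binding amount.

₹184414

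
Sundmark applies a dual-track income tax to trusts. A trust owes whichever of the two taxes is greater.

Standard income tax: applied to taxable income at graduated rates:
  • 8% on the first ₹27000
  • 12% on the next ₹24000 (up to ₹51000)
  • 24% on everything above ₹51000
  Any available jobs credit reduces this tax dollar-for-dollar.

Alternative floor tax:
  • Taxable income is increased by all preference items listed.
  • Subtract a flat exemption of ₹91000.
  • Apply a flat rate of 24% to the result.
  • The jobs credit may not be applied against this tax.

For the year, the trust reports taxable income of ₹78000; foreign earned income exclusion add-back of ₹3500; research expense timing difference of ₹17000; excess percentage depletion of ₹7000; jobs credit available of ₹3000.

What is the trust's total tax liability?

₹8520

Standard income tax:
  ₹27000 × 8% = ₹2160
  ₹24000 × 12% = ₹2880
  ₹27000 × 24% = ₹6480
  → ₹11520
  Less jobs credit ₹3000 → ₹8520

Alternative floor tax:
  Adjusted income: ₹78000 + ₹3500 + ₹17000 + ₹7000 = ₹105500
  Less exemption ₹91000 → base ₹14500
  ₹14500 × 24% = ₹3480

₹8520 > ₹3480, so the standard income tax governs.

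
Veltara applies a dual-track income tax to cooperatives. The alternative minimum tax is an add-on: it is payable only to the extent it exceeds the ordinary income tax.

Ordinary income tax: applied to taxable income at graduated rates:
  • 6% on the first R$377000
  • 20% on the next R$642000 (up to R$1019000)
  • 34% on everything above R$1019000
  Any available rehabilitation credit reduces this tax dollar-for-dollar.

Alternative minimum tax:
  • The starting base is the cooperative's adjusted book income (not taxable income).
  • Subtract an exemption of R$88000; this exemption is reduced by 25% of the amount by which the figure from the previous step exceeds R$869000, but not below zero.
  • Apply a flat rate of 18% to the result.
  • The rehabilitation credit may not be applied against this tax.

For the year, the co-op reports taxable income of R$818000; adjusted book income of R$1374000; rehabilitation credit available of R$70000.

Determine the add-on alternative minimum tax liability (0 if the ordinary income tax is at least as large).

Alternative minimum tax:
  Base (adjusted book income): R$1374000
  Exemption: 25% × (R$1374000 − R$869000) = R$126250 ≥ R$88000, so the exemption is fully phased out
  Base: R$1374000 − R$0 = R$1374000
  R$1374000 × 18% = R$247320

Ordinary income tax:
  R$377000 × 6% = R$22620
  R$441000 × 20% = R$88200
  → R$110820
  Less rehabilitation credit R$70000 → R$40820

Excess of alternative minimum tax over ordinary income tax: R$247320 − R$40820 = R$206500.

R$206500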